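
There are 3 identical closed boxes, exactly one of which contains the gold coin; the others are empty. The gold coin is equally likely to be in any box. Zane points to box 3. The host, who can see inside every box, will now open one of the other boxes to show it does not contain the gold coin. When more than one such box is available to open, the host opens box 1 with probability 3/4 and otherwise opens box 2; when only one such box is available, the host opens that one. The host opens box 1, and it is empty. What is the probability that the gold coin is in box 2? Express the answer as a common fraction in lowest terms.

Condition on the true location of the gold coin.
If it is in box 1 (prior 1/3): the host opened box 1, so this case is ruled out; weight (1/3)·0 = 0.
If it is in box 2 (prior 1/3): only box 1 is available, probability 1; weight (1/3)·1 = 1/3.
If it is in box 3 (prior 1/3): box 1 is available, opened with probability 3/4; weight (1/3)·(3/4) = 1/4.
The weights sum to 7/12.
So P(the gold coin in box 2 | the host opened box 1) = (1/3) / (7/12) = 4/7.

4/7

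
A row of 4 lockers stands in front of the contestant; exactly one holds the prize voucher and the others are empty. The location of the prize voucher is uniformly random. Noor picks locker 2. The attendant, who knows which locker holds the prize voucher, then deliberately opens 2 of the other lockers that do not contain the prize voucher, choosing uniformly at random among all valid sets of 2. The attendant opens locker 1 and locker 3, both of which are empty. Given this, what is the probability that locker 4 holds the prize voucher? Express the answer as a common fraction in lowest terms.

Consider each possible location of the prize voucher in turn.
If it is in either of lockers 1 and 3 (prior 1/4 each): that locker was opened and seen not to hold the prize — ruled out; weight (1/4)·0 = 0 each.
If it is in locker 2 (prior 1/4): the attendant has 3 equally likely choices, so probability 1/3; weight (1/4)·(1/3) = 1/12.
If it is in locker 4 (prior 1/4): the attendant has no choice, probability 1; weight (1/4)·1 = 1/4.
The weights sum to 1/3.
So P(the prize voucher in locker 4 | the attendant opened locker 1 and locker 3) = (1/4) / (1/3) = 3/4.

3/4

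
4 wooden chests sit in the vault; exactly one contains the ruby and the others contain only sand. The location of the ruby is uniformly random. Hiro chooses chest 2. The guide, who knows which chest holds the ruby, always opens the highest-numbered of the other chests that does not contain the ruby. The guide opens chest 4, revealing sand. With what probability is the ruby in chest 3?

Apply Bayes' rule, conditioning on where the ruby actually is.
If it is in any of chests 1, 2, and 3 (prior 1/4 each): chest 4 is the highest-numbered option available, probability 1; weight (1/4)·1 = 1/4 each.
If it is in chest 4 (prior 1/4): the guide opened chest 4, so this case is ruled out; weight (1/4)·0 = 0.
The weights sum to 3/4.
So P(the ruby in chest 3 | the guide opened chest 4) = (1/4) / (3/4) = 1/3.

1/3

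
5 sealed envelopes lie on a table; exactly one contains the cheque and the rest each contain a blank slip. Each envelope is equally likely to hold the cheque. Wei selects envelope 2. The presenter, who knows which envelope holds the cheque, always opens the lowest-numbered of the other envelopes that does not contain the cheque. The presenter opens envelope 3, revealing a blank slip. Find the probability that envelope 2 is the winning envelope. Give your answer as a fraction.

Consider each possible location of the cheque in turn.
If it is in envelope 1 (prior 1/5): envelope 3 is the lowest-numbered option available, probability 1; weight (1/5)·1 = 1/5.
If it is in any of envelopes 2, 4, and 5 (prior 1/5 each): the presenter would have opened envelope 1 instead, probability 0; weight (1/5)·0 = 0 each.
If it is in envelope 3 (prior 1/5): the presenter opened envelope 3, so this case is ruled out; weight (1/5)·0 = 0.
The weights sum to 1/5.
So P(the cheque in envelope 2 | the presenter opened envelope 3) = 0 / (1/5) = 0.

0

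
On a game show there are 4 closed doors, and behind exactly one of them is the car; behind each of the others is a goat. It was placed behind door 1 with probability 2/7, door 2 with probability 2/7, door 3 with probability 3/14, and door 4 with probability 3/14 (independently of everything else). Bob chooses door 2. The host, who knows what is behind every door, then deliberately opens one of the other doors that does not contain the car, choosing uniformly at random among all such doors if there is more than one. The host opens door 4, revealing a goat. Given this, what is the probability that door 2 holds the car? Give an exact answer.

8/29

Condition on the true location of the car.
If it is behind door 1 (prior 2/7): the host has 2 equally likely choices, so probability 1/2; weight (2/7)·(1/2) = 1/7.
If it is behind door 2 (prior 2/7): the host has 3 equally likely choices, so probability 1/3; weight (2/7)·(1/3) = 2/21.
If it is behind door 3 (prior 3/14): the host has 2 equally likely choices, so probability 1/2; weight (3/14)·(1/2) = 3/28.
If it is behind door 4 (prior 3/14): the host opened door 4, so this case is ruled out; weight (3/14)·0 = 0.
The weights sum to 29/84.
So P(the car behind door 2 | the host opened door 4) = (2/21) / (29/84) = 8/29.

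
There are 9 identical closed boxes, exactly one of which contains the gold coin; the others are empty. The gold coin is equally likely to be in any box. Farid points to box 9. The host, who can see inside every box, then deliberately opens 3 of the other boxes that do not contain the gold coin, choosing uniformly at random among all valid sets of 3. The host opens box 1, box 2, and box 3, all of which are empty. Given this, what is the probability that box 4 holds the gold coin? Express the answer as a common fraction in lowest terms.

Apply Bayes' rule, conditioning on where the gold coin actually is.
If it is in any of boxes 1, 2, and 3 (prior 1/9 each): that box was opened and seen not to hold the prize — ruled out; weight (1/9)·0 = 0 each.
If it is in any of boxes 4, 5, 6, 7, and 8 (prior 1/9 each): the host has 35 equally likely choices, so probability 1/35; weight (1/9)·(1/35) = 1/315 each.
If it is in box 9 (prior 1/9): the host has 56 equally likely choices, so probability 1/56; weight (1/9)·(1/56) = 1/504.
The weights sum to 1/56.
So P(the gold coin in box 4 | the host opened box 1, box 2, and box 3) = (1/315) / (1/56) = 8/45.

8/45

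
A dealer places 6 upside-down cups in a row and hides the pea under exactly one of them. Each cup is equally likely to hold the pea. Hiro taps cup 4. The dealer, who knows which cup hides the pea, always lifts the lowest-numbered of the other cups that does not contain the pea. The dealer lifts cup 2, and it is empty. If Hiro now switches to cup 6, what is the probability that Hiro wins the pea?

Condition on the true location of the pea.
If it is under cup 1 (prior 1/6): cup 2 is the lowest-numbered option available, probability 1; weight (1/6)·1 = 1/6.
If it is under cup 2 (prior 1/6): the dealer opened cup 2, so this case is ruled out; weight (1/6)·0 = 0.
If it is under any of cups 3, 4, 5, and 6 (prior 1/6 each): the dealer would have opened cup 1 instead, probability 0; weight (1/6)·0 = 0 each.
The weights sum to 1/6.
So P(the pea under cup 6 | the dealer opened cup 2) = 0 / (1/6) = 0.

0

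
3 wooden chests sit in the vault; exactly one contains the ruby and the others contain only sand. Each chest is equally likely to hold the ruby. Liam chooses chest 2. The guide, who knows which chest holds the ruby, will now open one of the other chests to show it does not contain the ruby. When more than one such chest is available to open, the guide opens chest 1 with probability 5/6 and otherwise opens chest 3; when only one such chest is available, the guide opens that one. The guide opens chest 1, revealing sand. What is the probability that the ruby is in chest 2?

Consider each possible location of the ruby in turn.
If it is in chest 1 (prior 1/3): the guide opened chest 1, so this case is ruled out; weight (1/3)·0 = 0.
If it is in chest 2 (prior 1/3): chest 1 is available, opened with probability 5/6; weight (1/3)·(5/6) = 5/18.
If it is in chest 3 (prior 1/3): only chest 1 is available, probability 1; weight (1/3)·1 = 1/3.
The weights sum to 11/18.
So P(the ruby in chest 2 | the guide opened chest 1) = (5/18) / (11/18) = 5/11.

5/11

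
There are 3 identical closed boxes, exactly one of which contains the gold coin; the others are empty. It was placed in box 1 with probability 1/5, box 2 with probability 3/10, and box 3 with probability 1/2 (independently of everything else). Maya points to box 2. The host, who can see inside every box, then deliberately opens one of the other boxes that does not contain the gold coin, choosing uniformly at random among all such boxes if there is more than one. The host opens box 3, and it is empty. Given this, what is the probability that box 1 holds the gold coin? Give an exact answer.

4/7

Condition on the true location of the gold coin.
If it is in box 1 (prior 1/5): the host has no choice, probability 1; weight (1/5)·1 = 1/5.
If it is in box 2 (prior 3/10): the host has 2 equally likely choices, so probability 1/2; weight (3/10)·(1/2) = 3/20.
If it is in box 3 (prior 1/2): the host opened box 3, so this case is ruled out; weight (1/2)·0 = 0.
The weights sum to 7/20.
So P(the gold coin in box 1 | the host opened box 3) = (1/5) / (7/20) = 4/7.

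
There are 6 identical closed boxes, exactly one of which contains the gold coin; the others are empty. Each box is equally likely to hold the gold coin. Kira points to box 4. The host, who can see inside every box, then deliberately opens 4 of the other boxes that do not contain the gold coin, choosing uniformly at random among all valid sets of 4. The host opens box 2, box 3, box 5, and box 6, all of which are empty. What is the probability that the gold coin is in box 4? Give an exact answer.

1/6

Condition on the true location of the gold coin.
If it is in box 1 (prior 1/6): the host has no choice, probability 1; weight (1/6)·1 = 1/6.
If it is in any of boxes 2, 3, 5, and 6 (prior 1/6 each): that box was opened and seen not to hold the prize — ruled out; weight (1/6)·0 = 0 each.
If it is in box 4 (prior 1/6): the host has 5 equally likely choices, so probability 1/5; weight (1/6)·(1/5) = 1/30.
The weights sum to 1/5.
So P(the gold coin in box 4 | the host opened box 2, box 3, box 5, and box 6) = (1/30) / (1/5) = 1/6.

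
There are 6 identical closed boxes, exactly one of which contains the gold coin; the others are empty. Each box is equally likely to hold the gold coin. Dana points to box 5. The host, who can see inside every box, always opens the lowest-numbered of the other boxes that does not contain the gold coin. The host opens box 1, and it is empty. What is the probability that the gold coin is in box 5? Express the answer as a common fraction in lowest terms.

1/5

Condition on the true location of the gold coin.
If it is in box 1 (prior 1/6): the host opened box 1, so this case is ruled out; weight (1/6)·0 = 0.
If it is in any of boxes 2, 3, 4, 5, and 6 (prior 1/6 each): box 1 is the lowest-numbered option available, probability 1; weight (1/6)·1 = 1/6 each.
The weights sum to 5/6.
So P(the gold coin in box 5 | the host opened box 1) = (1/6) / (5/6) = 1/5.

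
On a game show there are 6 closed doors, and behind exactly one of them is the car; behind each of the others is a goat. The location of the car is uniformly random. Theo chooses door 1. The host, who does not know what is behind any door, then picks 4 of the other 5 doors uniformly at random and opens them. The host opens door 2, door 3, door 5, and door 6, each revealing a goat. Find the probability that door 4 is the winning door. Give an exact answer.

1/2

Because the host chose which doors to open without knowing where the car is, the choice is independent of the prize location. Learning that none of the 4 opened doors holds the car simply rules out those 4 locations and leaves the remaining 2 doors still equally likely by symmetry.
So P(the car behind door 4) = 1/2.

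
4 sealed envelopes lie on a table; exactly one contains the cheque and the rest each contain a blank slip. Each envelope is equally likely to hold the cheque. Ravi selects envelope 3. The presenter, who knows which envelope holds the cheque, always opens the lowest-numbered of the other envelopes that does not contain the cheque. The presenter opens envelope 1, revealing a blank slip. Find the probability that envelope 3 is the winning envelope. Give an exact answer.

1/3

Apply Bayes' rule, conditioning on where the cheque actually is.
If it is in envelope 1 (prior 1/4): the presenter opened envelope 1, so this case is ruled out; weight (1/4)·0 = 0.
If it is in any of envelopes 2, 3, and 4 (prior 1/4 each): envelope 1 is the lowest-numbered option available, probability 1; weight (1/4)·1 = 1/4 each.
The weights sum to 3/4.
So P(the cheque in envelope 3 | the presenter opened envelope 1) = (1/4) / (3/4) = 1/3.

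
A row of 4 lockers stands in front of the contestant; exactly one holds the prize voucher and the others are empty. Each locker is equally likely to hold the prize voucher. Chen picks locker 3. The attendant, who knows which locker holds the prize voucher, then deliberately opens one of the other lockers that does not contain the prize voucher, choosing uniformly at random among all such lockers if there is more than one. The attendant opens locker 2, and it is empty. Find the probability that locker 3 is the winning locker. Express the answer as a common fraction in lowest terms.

Consider each possible location of the prize voucher in turn.
If it is in either of lockers 1 and 4 (prior 1/4 each): the attendant has 2 equally likely choices, so probability 1/2; weight (1/4)·(1/2) = 1/8 each.
If it is in locker 2 (prior 1/4): the attendant opened locker 2, so this case is ruled out; weight (1/4)·0 = 0.
If it is in locker 3 (prior 1/4): the attendant has 3 equally likely choices, so probability 1/3; weight (1/4)·(1/3) = 1/12.
The weights sum to 1/3.
So P(the prize voucher in locker 3 | the attendant opened locker 2) = (1/12) / (1/3) = 1/4.

1/4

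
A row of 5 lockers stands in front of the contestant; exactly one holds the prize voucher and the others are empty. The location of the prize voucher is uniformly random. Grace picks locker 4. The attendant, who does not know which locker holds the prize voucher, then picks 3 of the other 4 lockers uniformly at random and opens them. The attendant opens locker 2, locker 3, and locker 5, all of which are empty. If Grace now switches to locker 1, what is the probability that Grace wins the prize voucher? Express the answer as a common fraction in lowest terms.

Apply Bayes' rule, conditioning on where the prize voucher actually is.
If it is in either of lockers 1 and 4 (prior 1/5 each): the attendant picks exactly this set with probability 1/4 regardless, and none is the prize; weight (1/5)·(1/4) = 1/20 each.
If it is in any of lockers 2, 3, and 5 (prior 1/5 each): that locker was opened and seen not to hold the prize — ruled out; weight (1/5)·0 = 0 each.
The weights sum to 1/10.
So P(the prize voucher in locker 1 | the attendant opened locker 2, locker 3, and locker 5) = (1/20) / (1/10) = 1/2.

1/2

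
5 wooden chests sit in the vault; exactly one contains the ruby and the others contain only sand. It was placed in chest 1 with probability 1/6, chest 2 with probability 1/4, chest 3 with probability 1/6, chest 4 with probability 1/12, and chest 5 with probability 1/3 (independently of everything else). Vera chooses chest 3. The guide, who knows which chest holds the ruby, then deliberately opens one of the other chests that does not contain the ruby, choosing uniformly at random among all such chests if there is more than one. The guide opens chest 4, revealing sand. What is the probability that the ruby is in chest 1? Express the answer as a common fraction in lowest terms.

4/21

Condition on the true location of the ruby.
If it is in chest 1 (prior 1/6): the guide has 3 equally likely choices, so probability 1/3; weight (1/6)·(1/3) = 1/18.
If it is in chest 2 (prior 1/4): the guide has 3 equally likely choices, so probability 1/3; weight (1/4)·(1/3) = 1/12.
If it is in chest 3 (prior 1/6): the guide has 4 equally likely choices, so probability 1/4; weight (1/6)·(1/4) = 1/24.
If it is in chest 4 (prior 1/12): the guide opened chest 4, so this case is ruled out; weight (1/12)·0 = 0.
If it is in chest 5 (prior 1/3): the guide has 3 equally likely choices, so probability 1/3; weight (1/3)·(1/3) = 1/9.
The weights sum to 7/24.
So P(the ruby in chest 1 | the guide opened chest 4) = (1/18) / (7/24) = 4/21.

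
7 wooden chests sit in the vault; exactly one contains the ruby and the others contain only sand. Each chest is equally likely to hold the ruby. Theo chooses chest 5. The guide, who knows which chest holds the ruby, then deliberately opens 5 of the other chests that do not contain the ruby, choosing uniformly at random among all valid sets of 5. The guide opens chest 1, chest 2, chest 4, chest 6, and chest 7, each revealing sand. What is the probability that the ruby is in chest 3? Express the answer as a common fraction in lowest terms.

Consider each possible location of the ruby in turn.
If it is in any of chests 1, 2, 4, 6, and 7 (prior 1/7 each): that chest was opened and seen not to hold the prize — ruled out; weight (1/7)·0 = 0 each.
If it is in chest 3 (prior 1/7): the guide has no choice, probability 1; weight (1/7)·1 = 1/7.
If it is in chest 5 (prior 1/7): the guide has 6 equally likely choices, so probability 1/6; weight (1/7)·(1/6) = 1/42.
The weights sum to 1/6.
So P(the ruby in chest 3 | the guide opened chest 1, chest 2, chest 4, chest 6, and chest 7) = (1/7) / (1/6) = 6/7.

6/7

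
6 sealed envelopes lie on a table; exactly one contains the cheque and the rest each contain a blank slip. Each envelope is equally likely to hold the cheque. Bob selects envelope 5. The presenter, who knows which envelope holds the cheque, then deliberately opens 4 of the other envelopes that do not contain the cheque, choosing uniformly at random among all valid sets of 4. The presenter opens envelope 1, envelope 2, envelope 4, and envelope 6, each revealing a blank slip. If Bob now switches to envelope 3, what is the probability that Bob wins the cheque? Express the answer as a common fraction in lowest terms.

Consider each possible location of the cheque in turn.
If it is in any of envelopes 1, 2, 4, and 6 (prior 1/6 each): that envelope was opened and seen not to hold the prize — ruled out; weight (1/6)·0 = 0 each.
If it is in envelope 3 (prior 1/6): the presenter has no choice, probability 1; weight (1/6)·1 = 1/6.
If it is in envelope 5 (prior 1/6): the presenter has 5 equally likely choices, so probability 1/5; weight (1/6)·(1/5) = 1/30.
The weights sum to 1/5.
So P(the cheque in envelope 3 | the presenter opened envelope 1, envelope 2, envelope 4, and envelope 6) = (1/6) / (1/5) = 5/6.

5/6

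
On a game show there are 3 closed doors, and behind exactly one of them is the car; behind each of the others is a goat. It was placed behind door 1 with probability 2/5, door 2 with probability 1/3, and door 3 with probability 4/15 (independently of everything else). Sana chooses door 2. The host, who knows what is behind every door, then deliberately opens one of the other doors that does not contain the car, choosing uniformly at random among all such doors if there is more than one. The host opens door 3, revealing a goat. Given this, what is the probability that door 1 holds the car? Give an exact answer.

12/17

Condition on the true location of the car.
If it is behind door 1 (prior 2/5): the host has no choice, probability 1; weight (2/5)·1 = 2/5.
If it is behind door 2 (prior 1/3): the host has 2 equally likely choices, so probability 1/2; weight (1/3)·(1/2) = 1/6.
If it is behind door 3 (prior 4/15): the host opened door 3, so this case is ruled out; weight (4/15)·0 = 0.
The weights sum to 17/30.
So P(the car behind door 1 | the host opened door 3) = (2/5) / (17/30) = 12/17.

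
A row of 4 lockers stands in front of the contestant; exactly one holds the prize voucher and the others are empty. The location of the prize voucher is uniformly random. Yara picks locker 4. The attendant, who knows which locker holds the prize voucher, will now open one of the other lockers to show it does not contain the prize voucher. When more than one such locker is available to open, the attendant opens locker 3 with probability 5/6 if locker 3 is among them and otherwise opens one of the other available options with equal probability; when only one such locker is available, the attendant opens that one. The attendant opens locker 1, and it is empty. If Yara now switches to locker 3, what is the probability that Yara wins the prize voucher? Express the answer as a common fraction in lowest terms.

Consider each possible location of the prize voucher in turn.
If it is in locker 1 (prior 1/4): the attendant opened locker 1, so this case is ruled out; weight (1/4)·0 = 0.
If it is in locker 2 (prior 1/4): locker 3 is available but not opened, probability 1/6; weight (1/4)·(1/6) = 1/24.
If it is in locker 3 (prior 1/4): locker 3 holds the prize so is unavailable; the attendant chooses uniformly among the 2 others, probability 1/2; weight (1/4)·(1/2) = 1/8.
If it is in locker 4 (prior 1/4): locker 3 is available but not opened; locker 1 gets probability (1 − 5/6)/2 = 1/12; weight (1/4)·(1/12) = 1/48.
The weights sum to 3/16.
So P(the prize voucher in locker 3 | the attendant opened locker 1) = (1/8) / (3/16) = 2/3.

2/3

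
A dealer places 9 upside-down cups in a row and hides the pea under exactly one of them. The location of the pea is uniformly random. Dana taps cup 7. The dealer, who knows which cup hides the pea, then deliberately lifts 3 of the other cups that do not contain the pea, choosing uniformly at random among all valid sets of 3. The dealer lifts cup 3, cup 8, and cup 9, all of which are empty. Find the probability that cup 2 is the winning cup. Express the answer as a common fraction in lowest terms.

Consider each possible location of the pea in turn.
If it is under any of cups 1, 2, 4, 5, and 6 (prior 1/9 each): the dealer has 35 equally likely choices, so probability 1/35; weight (1/9)·(1/35) = 1/315 each.
If it is under any of cups 3, 8, and 9 (prior 1/9 each): that cup was opened and seen not to hold the prize — ruled out; weight (1/9)·0 = 0 each.
If it is under cup 7 (prior 1/9): the dealer has 56 equally likely choices, so probability 1/56; weight (1/9)·(1/56) = 1/504.
The weights sum to 1/56.
So P(the pea under cup 2 | the dealer opened cup 3, cup 8, and cup 9) = (1/315) / (1/56) = 8/45.

8/45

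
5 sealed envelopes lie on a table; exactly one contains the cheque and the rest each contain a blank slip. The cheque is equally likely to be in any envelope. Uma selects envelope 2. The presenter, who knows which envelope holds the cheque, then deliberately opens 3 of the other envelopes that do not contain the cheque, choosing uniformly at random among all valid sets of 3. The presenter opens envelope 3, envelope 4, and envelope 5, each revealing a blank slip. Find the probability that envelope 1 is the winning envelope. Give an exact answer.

4/5

Consider each possible location of the cheque in turn.
If it is in envelope 1 (prior 1/5): the presenter has no choice, probability 1; weight (1/5)·1 = 1/5.
If it is in envelope 2 (prior 1/5): the presenter has 4 equally likely choices, so probability 1/4; weight (1/5)·(1/4) = 1/20.
If it is in any of envelopes 3, 4, and 5 (prior 1/5 each): that envelope was opened and seen not to hold the prize — ruled out; weight (1/5)·0 = 0 each.
The weights sum to 1/4.
So P(the cheque in envelope 1 | the presenter opened envelope 3, envelope 4, and envelope 5) = (1/5) / (1/4) = 4/5.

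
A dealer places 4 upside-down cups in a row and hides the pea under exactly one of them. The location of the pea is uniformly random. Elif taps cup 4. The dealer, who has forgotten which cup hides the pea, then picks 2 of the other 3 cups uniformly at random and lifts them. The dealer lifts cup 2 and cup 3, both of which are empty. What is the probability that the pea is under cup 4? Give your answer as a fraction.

1/2

Consider each possible location of the pea in turn.
If it is under either of cups 1 and 4 (prior 1/4 each): the dealer picks exactly this set with probability 1/3 regardless, and none is the prize; weight (1/4)·(1/3) = 1/12 each.
If it is under either of cups 2 and 3 (prior 1/4 each): that cup was opened and seen not to hold the prize — ruled out; weight (1/4)·0 = 0 each.
The weights sum to 1/6.
So P(the pea under cup 4 | the dealer opened cup 2 and cup 3) = (1/12) / (1/6) = 1/2.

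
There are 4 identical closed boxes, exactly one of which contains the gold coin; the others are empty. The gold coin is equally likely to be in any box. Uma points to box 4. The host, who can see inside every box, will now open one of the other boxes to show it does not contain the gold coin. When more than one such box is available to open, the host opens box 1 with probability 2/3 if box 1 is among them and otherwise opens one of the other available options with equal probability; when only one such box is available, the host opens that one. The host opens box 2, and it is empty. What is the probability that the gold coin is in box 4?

Apply Bayes' rule, conditioning on where the gold coin actually is.
If it is in box 1 (prior 1/4): box 1 holds the prize so is unavailable; the host chooses uniformly among the 2 others, probability 1/2; weight (1/4)·(1/2) = 1/8.
If it is in box 2 (prior 1/4): the host opened box 2, so this case is ruled out; weight (1/4)·0 = 0.
If it is in box 3 (prior 1/4): box 1 is available but not opened, probability 1/3; weight (1/4)·(1/3) = 1/12.
If it is in box 4 (prior 1/4): box 1 is available but not opened; box 2 gets probability (1 − 2/3)/2 = 1/6; weight (1/4)·(1/6) = 1/24.
The weights sum to 1/4.
So P(the gold coin in box 4 | the host opened box 2) = (1/24) / (1/4) = 1/6.

1/6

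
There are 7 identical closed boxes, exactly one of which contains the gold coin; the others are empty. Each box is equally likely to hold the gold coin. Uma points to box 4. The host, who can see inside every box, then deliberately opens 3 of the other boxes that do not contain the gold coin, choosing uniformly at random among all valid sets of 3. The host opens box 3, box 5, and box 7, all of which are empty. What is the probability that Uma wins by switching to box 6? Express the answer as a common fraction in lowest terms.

2/7

Consider each possible location of the gold coin in turn.
If it is in any of boxes 1, 2, and 6 (prior 1/7 each): the host has 10 equally likely choices, so probability 1/10; weight (1/7)·(1/10) = 1/70 each.
If it is in any of boxes 3, 5, and 7 (prior 1/7 each): that box was opened and seen not to hold the prize — ruled out; weight (1/7)·0 = 0 each.
If it is in box 4 (prior 1/7): the host has 20 equally likely choices, so probability 1/20; weight (1/7)·(1/20) = 1/140.
The weights sum to 1/20.
So P(the gold coin in box 6 | the host opened box 3, box 5, and box 7) = (1/70) / (1/20) = 2/7.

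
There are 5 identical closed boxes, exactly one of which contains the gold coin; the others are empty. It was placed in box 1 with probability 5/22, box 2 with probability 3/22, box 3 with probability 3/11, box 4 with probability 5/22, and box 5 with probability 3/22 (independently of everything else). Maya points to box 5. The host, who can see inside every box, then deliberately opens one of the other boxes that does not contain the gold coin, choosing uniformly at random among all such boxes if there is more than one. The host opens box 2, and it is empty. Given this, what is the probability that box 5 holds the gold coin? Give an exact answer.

Consider each possible location of the gold coin in turn.
If it is in either of boxes 1 and 4 (prior 5/22 each): the host has 3 equally likely choices, so probability 1/3; weight (5/22)·(1/3) = 5/66 each.
If it is in box 2 (prior 3/22): the host opened box 2, so this case is ruled out; weight (3/22)·0 = 0.
If it is in box 3 (prior 3/11): the host has 3 equally likely choices, so probability 1/3; weight (3/11)·(1/3) = 1/11.
If it is in box 5 (prior 3/22): the host has 4 equally likely choices, so probability 1/4; weight (3/22)·(1/4) = 3/88.
The weights sum to 73/264.
So P(the gold coin in box 5 | the host opened box 2) = (3/88) / (73/264) = 9/73.

9/73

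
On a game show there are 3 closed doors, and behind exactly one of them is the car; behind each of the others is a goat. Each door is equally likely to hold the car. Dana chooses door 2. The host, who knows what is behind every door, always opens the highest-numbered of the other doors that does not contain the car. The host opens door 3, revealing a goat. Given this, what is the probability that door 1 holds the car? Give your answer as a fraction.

Consider each possible location of the car in turn.
If it is behind either of doors 1 and 2 (prior 1/3 each): door 3 is the highest-numbered option available, probability 1; weight (1/3)·1 = 1/3 each.
If it is behind door 3 (prior 1/3): the host opened door 3, so this case is ruled out; weight (1/3)·0 = 0.
The weights sum to 2/3.
So P(the car behind door 1 | the host opened door 3) = (1/3) / (2/3) = 1/2.

1/2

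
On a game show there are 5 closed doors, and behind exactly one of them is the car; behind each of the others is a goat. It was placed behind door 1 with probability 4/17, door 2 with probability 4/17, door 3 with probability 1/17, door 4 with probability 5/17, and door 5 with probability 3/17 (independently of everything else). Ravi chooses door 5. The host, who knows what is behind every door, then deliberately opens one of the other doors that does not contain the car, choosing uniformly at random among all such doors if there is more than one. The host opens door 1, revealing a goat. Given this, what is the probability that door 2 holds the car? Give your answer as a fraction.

16/49

Condition on the true location of the car.
If it is behind door 1 (prior 4/17): the host opened door 1, so this case is ruled out; weight (4/17)·0 = 0.
If it is behind door 2 (prior 4/17): the host has 3 equally likely choices, so probability 1/3; weight (4/17)·(1/3) = 4/51.
If it is behind door 3 (prior 1/17): the host has 3 equally likely choices, so probability 1/3; weight (1/17)·(1/3) = 1/51.
If it is behind door 4 (prior 5/17): the host has 3 equally likely choices, so probability 1/3; weight (5/17)·(1/3) = 5/51.
If it is behind door 5 (prior 3/17): the host has 4 equally likely choices, so probability 1/4; weight (3/17)·(1/4) = 3/68.
The weights sum to 49/204.
So P(the car behind door 2 | the host opened door 1) = (4/51) / (49/204) = 16/49.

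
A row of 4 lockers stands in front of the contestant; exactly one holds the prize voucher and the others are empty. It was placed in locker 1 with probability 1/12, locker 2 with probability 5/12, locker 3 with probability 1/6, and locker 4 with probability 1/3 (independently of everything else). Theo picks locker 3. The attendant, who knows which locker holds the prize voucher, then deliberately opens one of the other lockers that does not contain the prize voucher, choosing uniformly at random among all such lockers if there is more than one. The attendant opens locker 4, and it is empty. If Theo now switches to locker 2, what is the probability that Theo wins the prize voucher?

Apply Bayes' rule, conditioning on where the prize voucher actually is.
If it is in locker 1 (prior 1/12): the attendant has 2 equally likely choices, so probability 1/2; weight (1/12)·(1/2) = 1/24.
If it is in locker 2 (prior 5/12): the attendant has 2 equally likely choices, so probability 1/2; weight (5/12)·(1/2) = 5/24.
If it is in locker 3 (prior 1/6): the attendant has 3 equally likely choices, so probability 1/3; weight (1/6)·(1/3) = 1/18.
If it is in locker 4 (prior 1/3): the attendant opened locker 4, so this case is ruled out; weight (1/3)·0 = 0.
The weights sum to 11/36.
So P(the prize voucher in locker 2 | the attendant opened locker 4) = (5/24) / (11/36) = 15/22.

15/22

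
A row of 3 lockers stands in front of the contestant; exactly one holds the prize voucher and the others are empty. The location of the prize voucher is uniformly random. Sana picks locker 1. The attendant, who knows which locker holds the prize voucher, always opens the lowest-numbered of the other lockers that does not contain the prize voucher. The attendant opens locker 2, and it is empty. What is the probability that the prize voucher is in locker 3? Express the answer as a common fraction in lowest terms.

1/2

Condition on the true location of the prize voucher.
If it is in either of lockers 1 and 3 (prior 1/3 each): locker 2 is the lowest-numbered option available, probability 1; weight (1/3)·1 = 1/3 each.
If it is in locker 2 (prior 1/3): the attendant opened locker 2, so this case is ruled out; weight (1/3)·0 = 0.
The weights sum to 2/3.
So P(the prize voucher in locker 3 | the attendant opened locker 2) = (1/3) / (2/3) = 1/2.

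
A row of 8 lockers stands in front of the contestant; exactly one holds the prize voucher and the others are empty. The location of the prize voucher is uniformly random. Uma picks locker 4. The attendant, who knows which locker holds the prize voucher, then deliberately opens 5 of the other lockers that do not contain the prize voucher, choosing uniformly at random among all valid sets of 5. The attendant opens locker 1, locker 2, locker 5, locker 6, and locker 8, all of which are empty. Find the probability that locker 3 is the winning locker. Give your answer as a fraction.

Apply Bayes' rule, conditioning on where the prize voucher actually is.
If it is in any of lockers 1, 2, 5, 6, and 8 (prior 1/8 each): that locker was opened and seen not to hold the prize — ruled out; weight (1/8)·0 = 0 each.
If it is in either of lockers 3 and 7 (prior 1/8 each): the attendant has 6 equally likely choices, so probability 1/6; weight (1/8)·(1/6) = 1/48 each.
If it is in locker 4 (prior 1/8): the attendant has 21 equally likely choices, so probability 1/21; weight (1/8)·(1/21) = 1/168.
The weights sum to 1/21.
So P(the prize voucher in locker 3 | the attendant opened locker 1, locker 2, locker 5, locker 6, and locker 8) = (1/48) / (1/21) = 7/16.

7/16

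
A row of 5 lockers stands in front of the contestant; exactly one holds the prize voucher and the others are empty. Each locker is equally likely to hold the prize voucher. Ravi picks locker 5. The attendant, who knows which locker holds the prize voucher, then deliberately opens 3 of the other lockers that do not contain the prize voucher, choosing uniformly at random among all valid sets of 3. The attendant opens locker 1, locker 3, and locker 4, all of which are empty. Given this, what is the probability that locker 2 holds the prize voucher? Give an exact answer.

4/5

Apply Bayes' rule, conditioning on where the prize voucher actually is.
If it is in any of lockers 1, 3, and 4 (prior 1/5 each): that locker was opened and seen not to hold the prize — ruled out; weight (1/5)·0 = 0 each.
If it is in locker 2 (prior 1/5): the attendant has no choice, probability 1; weight (1/5)·1 = 1/5.
If it is in locker 5 (prior 1/5): the attendant has 4 equally likely choices, so probability 1/4; weight (1/5)·(1/4) = 1/20.
The weights sum to 1/4.
So P(the prize voucher in locker 2 | the attendant opened locker 1, locker 3, and locker 4) = (1/5) / (1/4) = 4/5.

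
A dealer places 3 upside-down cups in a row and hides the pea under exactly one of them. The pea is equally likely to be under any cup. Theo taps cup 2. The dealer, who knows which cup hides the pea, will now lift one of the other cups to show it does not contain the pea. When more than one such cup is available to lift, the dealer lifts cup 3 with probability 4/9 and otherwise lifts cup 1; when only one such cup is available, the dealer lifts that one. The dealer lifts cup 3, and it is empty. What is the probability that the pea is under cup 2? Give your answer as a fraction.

Consider each possible location of the pea in turn.
If it is under cup 1 (prior 1/3): only cup 3 is available, probability 1; weight (1/3)·1 = 1/3.
If it is under cup 2 (prior 1/3): cup 3 is available, opened with probability 4/9; weight (1/3)·(4/9) = 4/27.
If it is under cup 3 (prior 1/3): the dealer opened cup 3, so this case is ruled out; weight (1/3)·0 = 0.
The weights sum to 13/27.
So P(the pea under cup 2 | the dealer opened cup 3) = (4/27) / (13/27) = 4/13.

4/13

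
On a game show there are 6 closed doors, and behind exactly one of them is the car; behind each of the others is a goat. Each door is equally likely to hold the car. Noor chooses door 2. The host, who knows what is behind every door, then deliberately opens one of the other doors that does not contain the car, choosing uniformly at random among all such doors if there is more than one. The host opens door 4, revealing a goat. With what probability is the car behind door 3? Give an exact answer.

Consider each possible location of the car in turn.
If it is behind any of doors 1, 3, 5, and 6 (prior 1/6 each): the host has 4 equally likely choices, so probability 1/4; weight (1/6)·(1/4) = 1/24 each.
If it is behind door 2 (prior 1/6): the host has 5 equally likely choices, so probability 1/5; weight (1/6)·(1/5) = 1/30.
If it is behind door 4 (prior 1/6): the host opened door 4, so this case is ruled out; weight (1/6)·0 = 0.
The weights sum to 1/5.
So P(the car behind door 3 | the host opened door 4) = (1/24) / (1/5) = 5/24.

5/24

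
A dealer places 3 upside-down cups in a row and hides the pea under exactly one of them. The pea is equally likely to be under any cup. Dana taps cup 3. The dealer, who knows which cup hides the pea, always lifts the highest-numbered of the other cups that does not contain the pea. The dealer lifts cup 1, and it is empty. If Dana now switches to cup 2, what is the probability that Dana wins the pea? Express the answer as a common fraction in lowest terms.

Consider each possible location of the pea in turn.
If it is under cup 1 (prior 1/3): the dealer opened cup 1, so this case is ruled out; weight (1/3)·0 = 0.
If it is under cup 2 (prior 1/3): cup 1 is the highest-numbered option available, probability 1; weight (1/3)·1 = 1/3.
If it is under cup 3 (prior 1/3): the dealer would have opened cup 2 instead, probability 0; weight (1/3)·0 = 0.
The weights sum to 1/3.
So P(the pea under cup 2 | the dealer opened cup 1) = (1/3) / (1/3) = 1.

1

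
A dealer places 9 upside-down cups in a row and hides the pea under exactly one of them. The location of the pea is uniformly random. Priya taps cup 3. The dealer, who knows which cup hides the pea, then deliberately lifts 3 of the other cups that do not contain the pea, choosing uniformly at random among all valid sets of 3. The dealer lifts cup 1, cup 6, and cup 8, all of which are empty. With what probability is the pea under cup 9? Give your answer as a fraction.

Condition on the true location of the pea.
If it is under any of cups 1, 6, and 8 (prior 1/9 each): that cup was opened and seen not to hold the prize — ruled out; weight (1/9)·0 = 0 each.
If it is under any of cups 2, 4, 5, 7, and 9 (prior 1/9 each): the dealer has 35 equally likely choices, so probability 1/35; weight (1/9)·(1/35) = 1/315 each.
If it is under cup 3 (prior 1/9): the dealer has 56 equally likely choices, so probability 1/56; weight (1/9)·(1/56) = 1/504.
The weights sum to 1/56.
So P(the pea under cup 9 | the dealer opened cup 1, cup 6, and cup 8) = (1/315) / (1/56) = 8/45.

8/45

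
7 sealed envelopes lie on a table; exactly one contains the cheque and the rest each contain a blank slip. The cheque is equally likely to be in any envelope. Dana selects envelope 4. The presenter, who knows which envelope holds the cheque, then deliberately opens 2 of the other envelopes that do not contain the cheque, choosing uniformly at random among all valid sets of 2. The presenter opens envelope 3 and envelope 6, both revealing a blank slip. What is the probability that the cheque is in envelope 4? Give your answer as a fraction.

1/7

Condition on the true location of the cheque.
If it is in any of envelopes 1, 2, 5, and 7 (prior 1/7 each): the presenter has 10 equally likely choices, so probability 1/10; weight (1/7)·(1/10) = 1/70 each.
If it is in either of envelopes 3 and 6 (prior 1/7 each): that envelope was opened and seen not to hold the prize — ruled out; weight (1/7)·0 = 0 each.
If it is in envelope 4 (prior 1/7): the presenter has 15 equally likely choices, so probability 1/15; weight (1/7)·(1/15) = 1/105.
The weights sum to 1/15.
So P(the cheque in envelope 4 | the presenter opened envelope 3 and envelope 6) = (1/105) / (1/15) = 1/7.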